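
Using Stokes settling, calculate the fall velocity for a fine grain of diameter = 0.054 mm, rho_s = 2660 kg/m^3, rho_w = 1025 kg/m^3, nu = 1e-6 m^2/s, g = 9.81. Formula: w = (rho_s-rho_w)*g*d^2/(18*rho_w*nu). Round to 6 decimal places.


w = (rho_s - rho_w) * g * d^2 / (18 * rho_w * nu)
d = 0.054 mm = 0.000054 m
rho_s - rho_w = 2660 - 1025 = 1635
Numerator = 1635 * 9.81 * (0.000054)^2 = 0.000046770745
Denominator = 18 * 1025 * 1e-6 = 0.018450
w = 0.002535 m/s

0.002535


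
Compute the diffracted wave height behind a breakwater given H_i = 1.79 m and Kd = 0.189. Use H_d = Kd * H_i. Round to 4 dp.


H_d = Kd * H_i
H_d = 0.189 * 1.79
H_d = 0.3383 m

0.3383


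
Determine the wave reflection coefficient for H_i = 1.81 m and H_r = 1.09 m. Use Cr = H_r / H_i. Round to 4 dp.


Cr = H_r / H_i
Cr = 1.09 / 1.81
Cr = 0.6022

0.6022


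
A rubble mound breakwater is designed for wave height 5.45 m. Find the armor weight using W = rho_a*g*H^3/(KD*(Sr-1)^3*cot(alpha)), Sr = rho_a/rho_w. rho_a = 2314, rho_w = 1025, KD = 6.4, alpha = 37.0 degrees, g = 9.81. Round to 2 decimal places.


Sr = rho_a / rho_w = 2314 / 1025 = 2.257561
(Sr - 1) = 1.257561
(Sr - 1)^3 = 1.988782
cot(37.0) = 1 / tan(37.0) = 1 / 0.753554 = 1.327045
Numerator = 2314 * 9.81 * 5.45^3 = 3674699.8262
Denominator = 6.4 * 1.988782 * 1.327045 = 16.890897
W = 3674699.8262 / 16.890897
W = 217555.04 N

217555.04


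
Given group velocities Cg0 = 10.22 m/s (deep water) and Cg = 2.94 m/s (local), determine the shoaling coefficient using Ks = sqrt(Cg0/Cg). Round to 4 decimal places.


Ks = sqrt(Cg0 / Cg)
Ks = sqrt(10.22 / 2.94)
Ks = sqrt(3.4762)
Ks = 1.8645

1.8645


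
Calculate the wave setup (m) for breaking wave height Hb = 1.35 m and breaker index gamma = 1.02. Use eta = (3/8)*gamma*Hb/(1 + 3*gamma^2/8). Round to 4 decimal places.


eta = (3/8) * gamma * Hb / (1 + 3*gamma^2/8)
Numerator = (3/8) * 1.02 * 1.35 = 0.516375
Denominator = 1 + 3*1.02^2/8 = 1 + 0.390150 = 1.390150
eta = 0.516375 / 1.390150
eta = 0.3715 m

0.3715


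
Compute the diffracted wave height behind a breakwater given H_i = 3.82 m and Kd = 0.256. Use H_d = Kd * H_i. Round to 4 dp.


H_d = Kd * H_i
H_d = 0.256 * 3.82
H_d = 0.9779 m

0.9779


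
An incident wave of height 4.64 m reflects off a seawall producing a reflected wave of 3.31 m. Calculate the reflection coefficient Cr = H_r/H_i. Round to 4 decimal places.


Cr = H_r / H_i
Cr = 3.31 / 4.64
Cr = 0.7134

0.7134


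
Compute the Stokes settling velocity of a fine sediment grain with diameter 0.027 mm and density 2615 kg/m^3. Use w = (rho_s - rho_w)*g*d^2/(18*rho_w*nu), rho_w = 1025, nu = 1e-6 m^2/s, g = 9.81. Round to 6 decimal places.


w = (rho_s - rho_w) * g * d^2 / (18 * rho_w * nu)
d = 0.027 mm = 0.000027 m
rho_s - rho_w = 2615 - 1025 = 1590
Numerator = 1590 * 9.81 * (0.000027)^2 = 0.000011370869
Denominator = 18 * 1025 * 1e-6 = 0.018450
w = 0.000616 m/s

0.000616


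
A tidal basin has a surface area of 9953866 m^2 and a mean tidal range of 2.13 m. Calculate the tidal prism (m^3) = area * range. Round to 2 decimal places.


Tidal prism = Area * Tidal range
P = 9953866 * 2.13
P = 21201734.58 m^3

21201734.58


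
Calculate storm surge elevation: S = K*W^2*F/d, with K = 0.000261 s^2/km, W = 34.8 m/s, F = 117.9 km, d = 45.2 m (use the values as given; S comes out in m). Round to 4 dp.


S = K * W^2 * F / d
W^2 = 34.8^2 = 1211.04
S = 0.000261 * 1211.04 * 117.9 / 45.2
Numerator = 0.000261 * 1211.04 * 117.9 = 37.266002
S = 37.266002 / 45.2 = 0.8245 m

0.8245


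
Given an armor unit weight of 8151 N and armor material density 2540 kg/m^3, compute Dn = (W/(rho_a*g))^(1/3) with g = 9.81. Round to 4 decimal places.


V = W / (rho_a * g)
V = 8151 / (2540 * 9.81)
V = 8151 / 24917.40
V = 0.327121 m^3
Dn = V^(1/3) = 0.327121^(1/3)
Dn = 0.6890 m

0.6890


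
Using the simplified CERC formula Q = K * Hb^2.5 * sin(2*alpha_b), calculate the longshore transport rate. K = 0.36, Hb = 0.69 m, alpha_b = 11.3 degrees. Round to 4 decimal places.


Q = K * Hb^2.5 * sin(2 * alpha_b)
Hb^2.5 = 0.69^2.5 = 0.395478
sin(2 * 11.3) = sin(22.6) = 0.384295
Q = 0.36 * 0.395478 * 0.384295
Q = 0.0547 m^3/s

0.0547


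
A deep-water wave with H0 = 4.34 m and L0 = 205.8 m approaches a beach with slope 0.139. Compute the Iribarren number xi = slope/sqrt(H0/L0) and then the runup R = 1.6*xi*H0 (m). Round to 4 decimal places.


xi = slope / sqrt(H0/L0)
H0/L0 = 4.34/205.8 = 0.021088
sqrt(0.021088) = 0.145219
xi = 0.139 / 0.145219 = 0.957178
R = 1.6 * xi * H0 = 1.6 * 0.957178 * 4.34
R = 6.6466 m

6.6466


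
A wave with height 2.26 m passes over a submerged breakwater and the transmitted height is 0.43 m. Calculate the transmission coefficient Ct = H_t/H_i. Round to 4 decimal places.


Ct = H_t / H_i
Ct = 0.43 / 2.26
Ct = 0.1903

0.1903


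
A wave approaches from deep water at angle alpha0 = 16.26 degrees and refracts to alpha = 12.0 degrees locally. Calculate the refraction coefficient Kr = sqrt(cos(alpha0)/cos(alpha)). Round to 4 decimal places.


Kr = sqrt(cos(alpha0) / cos(alpha))
cos(16.26) = 0.960001
cos(12.0) = 0.978148
Kr = sqrt(0.960001 / 0.978148)
Kr = sqrt(0.981448)
Kr = 0.9907

0.9907


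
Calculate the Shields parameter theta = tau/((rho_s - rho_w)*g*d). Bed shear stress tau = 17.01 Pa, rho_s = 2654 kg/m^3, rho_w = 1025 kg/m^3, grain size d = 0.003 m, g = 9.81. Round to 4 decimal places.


theta = tau / ((rho_s - rho_w) * g * d)
rho_s - rho_w = 2654 - 1025 = 1629
Denominator = 1629 * 9.81 * 0.003 = 47.941470
theta = 17.01 / 47.941470
theta = 0.3548

0.3548


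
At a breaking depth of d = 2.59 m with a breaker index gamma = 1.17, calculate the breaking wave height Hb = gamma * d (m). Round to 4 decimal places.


Hb = gamma * d
Hb = 1.17 * 2.59
Hb = 3.0303 m

3.0303


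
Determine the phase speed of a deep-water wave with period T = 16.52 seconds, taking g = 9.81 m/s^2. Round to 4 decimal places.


We use the deep-water celerity formula:
C = g * T / (2 * pi)
C = 9.81 * 16.52 / (2 * 3.14159...)
C = 162.061200 / 6.283185
C = 25.7928 m/s

25.7928


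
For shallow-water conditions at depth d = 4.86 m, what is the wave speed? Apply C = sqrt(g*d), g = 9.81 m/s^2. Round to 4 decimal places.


Using the shallow-water approximation:
C = sqrt(g * d) = sqrt(9.81 * 4.86)
C = sqrt(47.6766)
C = 6.9048 m/s

6.9048


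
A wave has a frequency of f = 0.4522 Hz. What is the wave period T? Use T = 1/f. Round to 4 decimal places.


T = 1 / f
T = 1 / 0.4522
T = 2.2114 s

2.2114


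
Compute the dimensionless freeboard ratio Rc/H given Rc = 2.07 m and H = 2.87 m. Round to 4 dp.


Relative freeboard = Rc / H
= 2.07 / 2.87
= 0.7213

0.7213


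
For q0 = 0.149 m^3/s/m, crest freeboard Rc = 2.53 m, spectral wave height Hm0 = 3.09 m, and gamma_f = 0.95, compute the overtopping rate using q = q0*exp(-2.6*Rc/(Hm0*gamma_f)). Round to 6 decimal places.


q = q0 * exp(-2.6 * Rc / (Hm0 * gamma_f))
Exponent = -2.6 * 2.53 / (3.09 * 0.95)
= -2.6 * 2.53 / 2.9355
= -2.240845
exp(-2.240845) = 0.106369
q = 0.149 * 0.106369
q = 0.015849 m^3/s/m

0.015849


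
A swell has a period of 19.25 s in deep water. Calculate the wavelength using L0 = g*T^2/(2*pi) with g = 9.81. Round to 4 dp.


L0 = g * T^2 / (2 * pi)
L0 = 9.81 * 19.25^2 / (2 * pi)
L0 = 9.81 * 370.5625 / 6.28319
L0 = 3635.2181 / 6.28319
L0 = 578.5629 m

578.5629


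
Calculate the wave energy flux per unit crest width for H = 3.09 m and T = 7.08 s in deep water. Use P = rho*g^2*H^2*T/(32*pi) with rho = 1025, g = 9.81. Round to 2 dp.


P = rho * g^2 * H^2 * T / (32 * pi)
P = 1025 * 9.81^2 * 3.09^2 * 7.08 / (32 * pi)
P = 1025 * 96.2361 * 9.5481 * 7.08 / 100.53096
P = 66330.34 W/m

66330.34


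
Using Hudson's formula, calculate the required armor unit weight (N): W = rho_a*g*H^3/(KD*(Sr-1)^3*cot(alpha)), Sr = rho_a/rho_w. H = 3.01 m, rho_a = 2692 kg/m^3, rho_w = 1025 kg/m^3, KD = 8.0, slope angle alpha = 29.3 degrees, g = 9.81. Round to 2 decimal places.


Sr = rho_a / rho_w = 2692 / 1025 = 2.626341
(Sr - 1) = 1.626341
(Sr - 1)^3 = 4.301651
cot(29.3) = 1 / tan(29.3) = 1 / 0.561174 = 1.781979
Numerator = 2692 * 9.81 * 3.01^3 = 720184.1345
Denominator = 8.0 * 4.301651 * 1.781979 = 61.323620
W = 720184.1345 / 61.323620
W = 11743.99 N

11743.99


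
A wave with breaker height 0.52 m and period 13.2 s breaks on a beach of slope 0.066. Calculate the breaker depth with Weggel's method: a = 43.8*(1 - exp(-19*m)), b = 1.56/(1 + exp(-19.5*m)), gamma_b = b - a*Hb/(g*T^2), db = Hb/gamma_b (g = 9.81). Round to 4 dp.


a = 43.8 * (1 - exp(-19 * m))
exp(-19 * 0.066) = exp(-1.2540) = 0.285361
a = 43.8 * (1 - 0.285361) = 31.301185
b = 1.56 / (1 + exp(-19.5 * m))
exp(-19.5 * 0.066) = exp(-1.2870) = 0.276098
b = 1.56 / (1 + 0.276098) = 1.222477
Hb / (g * T^2) = 0.52 / (9.81 * 13.2^2) = 0.52 / 1709.2944 = 0.00030422
gamma_b = b - a * Hb/(g*T^2) = 1.222477 - 31.301185 * 0.00030422 = 1.212954
db = Hb / gamma_b = 0.52 / 1.212954
db = 0.4287 m

0.4287


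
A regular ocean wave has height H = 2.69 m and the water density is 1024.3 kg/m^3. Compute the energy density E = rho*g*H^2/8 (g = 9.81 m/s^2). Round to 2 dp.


E = (1/8) * rho * g * H^2
E = (1/8) * 1024.3 * 9.81 * 2.69^2
E = 0.125 * 1024.3 * 9.81 * 7.2361
E = 9088.89 J/m^2

9088.89


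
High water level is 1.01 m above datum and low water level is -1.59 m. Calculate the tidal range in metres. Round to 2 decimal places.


Tidal range = High water - Low water
Tidal range = 1.01 - (-1.59)
Tidal range = 2.60 m

2.60


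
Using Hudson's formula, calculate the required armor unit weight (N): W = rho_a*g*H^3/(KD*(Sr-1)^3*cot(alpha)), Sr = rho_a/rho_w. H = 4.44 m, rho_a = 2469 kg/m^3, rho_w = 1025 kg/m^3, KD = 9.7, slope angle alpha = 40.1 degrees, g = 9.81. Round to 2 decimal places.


Sr = rho_a / rho_w = 2469 / 1025 = 2.408780
(Sr - 1) = 1.408780
(Sr - 1)^3 = 2.795954
cot(40.1) = 1 / tan(40.1) = 1 / 0.842078 = 1.187538
Numerator = 2469 * 9.81 * 4.44^3 = 2120015.3607
Denominator = 9.7 * 2.795954 * 1.187538 = 32.206928
W = 2120015.3607 / 32.206928
W = 65824.82 N

65824.82


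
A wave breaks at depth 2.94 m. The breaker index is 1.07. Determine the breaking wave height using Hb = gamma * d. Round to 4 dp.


Hb = gamma * d
Hb = 1.07 * 2.94
Hb = 3.1458 m

3.1458


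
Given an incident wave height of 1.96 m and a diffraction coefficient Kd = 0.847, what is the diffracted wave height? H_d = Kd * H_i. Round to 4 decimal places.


H_d = Kd * H_i
H_d = 0.847 * 1.96
H_d = 1.6601 m

1.6601


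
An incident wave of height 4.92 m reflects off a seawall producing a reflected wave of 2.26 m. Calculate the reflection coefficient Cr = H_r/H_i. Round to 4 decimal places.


Cr = H_r / H_i
Cr = 2.26 / 4.92
Cr = 0.4593

0.4593


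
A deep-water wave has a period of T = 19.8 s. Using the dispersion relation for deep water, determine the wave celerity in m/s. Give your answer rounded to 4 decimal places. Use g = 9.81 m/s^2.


We use the deep-water celerity formula:
C = g * T / (2 * pi)
C = 9.81 * 19.8 / (2 * 3.14159...)
C = 194.238000 / 6.283185
C = 30.9139 m/s

30.9139


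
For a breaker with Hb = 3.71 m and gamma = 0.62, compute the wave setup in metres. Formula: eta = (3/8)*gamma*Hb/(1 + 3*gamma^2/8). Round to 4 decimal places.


eta = (3/8) * gamma * Hb / (1 + 3*gamma^2/8)
Numerator = (3/8) * 0.62 * 3.71 = 0.862575
Denominator = 1 + 3*0.62^2/8 = 1 + 0.144150 = 1.144150
eta = 0.862575 / 1.144150
eta = 0.7539 m

0.7539


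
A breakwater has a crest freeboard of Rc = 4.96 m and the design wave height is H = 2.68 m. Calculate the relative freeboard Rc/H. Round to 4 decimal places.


Relative freeboard = Rc / H
= 4.96 / 2.68
= 1.8507

1.8507


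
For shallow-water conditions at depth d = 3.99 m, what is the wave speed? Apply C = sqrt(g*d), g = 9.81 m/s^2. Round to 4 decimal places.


Using the shallow-water approximation:
C = sqrt(g * d) = sqrt(9.81 * 3.99)
C = sqrt(39.1419)
C = 6.2563 m/s

6.2563


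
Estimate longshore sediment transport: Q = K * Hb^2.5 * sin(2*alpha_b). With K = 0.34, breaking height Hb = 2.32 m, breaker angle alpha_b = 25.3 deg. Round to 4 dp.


Q = K * Hb^2.5 * sin(2 * alpha_b)
Hb^2.5 = 2.32^2.5 = 8.198227
sin(2 * 25.3) = sin(50.6) = 0.772734
Q = 0.34 * 8.198227 * 0.772734
Q = 2.1539 m^3/s

2.1539


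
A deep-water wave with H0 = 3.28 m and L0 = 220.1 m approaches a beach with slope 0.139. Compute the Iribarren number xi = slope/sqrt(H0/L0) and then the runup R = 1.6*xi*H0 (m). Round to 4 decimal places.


xi = slope / sqrt(H0/L0)
H0/L0 = 3.28/220.1 = 0.014902
sqrt(0.014902) = 0.122075
xi = 0.139 / 0.122075 = 1.138644
R = 1.6 * xi * H0 = 1.6 * 1.138644 * 3.28
R = 5.9756 m

5.9756


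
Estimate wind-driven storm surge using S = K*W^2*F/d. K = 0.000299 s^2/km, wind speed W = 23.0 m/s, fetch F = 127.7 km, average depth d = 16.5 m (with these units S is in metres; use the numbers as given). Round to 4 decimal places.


S = K * W^2 * F / d
W^2 = 23.0^2 = 529.00
S = 0.000299 * 529.00 * 127.7 / 16.5
Numerator = 0.000299 * 529.00 * 127.7 = 20.198437
S = 20.198437 / 16.5 = 1.2241 m

1.2241


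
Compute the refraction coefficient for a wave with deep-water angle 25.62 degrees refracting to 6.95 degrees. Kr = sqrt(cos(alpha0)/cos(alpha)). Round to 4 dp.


Kr = sqrt(cos(alpha0) / cos(alpha))
cos(25.62) = 0.901682
cos(6.95) = 0.992652
Kr = sqrt(0.901682 / 0.992652)
Kr = sqrt(0.908356)
Kr = 0.9531

0.9531


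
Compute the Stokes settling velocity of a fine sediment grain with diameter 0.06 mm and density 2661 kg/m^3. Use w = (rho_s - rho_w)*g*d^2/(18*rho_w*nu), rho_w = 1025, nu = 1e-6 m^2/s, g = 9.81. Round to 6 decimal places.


w = (rho_s - rho_w) * g * d^2 / (18 * rho_w * nu)
d = 0.06 mm = 0.000060 m
rho_s - rho_w = 2661 - 1025 = 1636
Numerator = 1636 * 9.81 * (0.000060)^2 = 0.000057776976
Denominator = 18 * 1025 * 1e-6 = 0.018450
w = 0.003132 m/s

0.003132


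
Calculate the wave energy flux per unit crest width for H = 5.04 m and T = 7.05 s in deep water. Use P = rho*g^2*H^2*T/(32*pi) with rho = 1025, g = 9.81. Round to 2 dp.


P = rho * g^2 * H^2 * T / (32 * pi)
P = 1025 * 9.81^2 * 5.04^2 * 7.05 / (32 * pi)
P = 1025 * 96.2361 * 25.4016 * 7.05 / 100.53096
P = 175716.37 W/m

175716.37


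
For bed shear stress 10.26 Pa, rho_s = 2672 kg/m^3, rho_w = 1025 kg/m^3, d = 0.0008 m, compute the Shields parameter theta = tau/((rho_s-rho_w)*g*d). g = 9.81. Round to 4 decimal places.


theta = tau / ((rho_s - rho_w) * g * d)
rho_s - rho_w = 2672 - 1025 = 1647
Denominator = 1647 * 9.81 * 0.0008 = 12.925656
theta = 10.26 / 12.925656
theta = 0.7938

0.7938


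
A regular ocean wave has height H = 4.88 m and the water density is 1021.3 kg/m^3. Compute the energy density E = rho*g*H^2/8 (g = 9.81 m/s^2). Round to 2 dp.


E = (1/8) * rho * g * H^2
E = (1/8) * 1021.3 * 9.81 * 4.88^2
E = 0.125 * 1021.3 * 9.81 * 23.8144
E = 29824.42 J/m^2

29824.42


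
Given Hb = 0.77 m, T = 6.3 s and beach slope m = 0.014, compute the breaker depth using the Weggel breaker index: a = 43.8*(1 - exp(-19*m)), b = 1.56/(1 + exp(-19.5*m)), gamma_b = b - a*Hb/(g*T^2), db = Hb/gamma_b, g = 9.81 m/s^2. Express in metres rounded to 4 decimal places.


a = 43.8 * (1 - exp(-19 * m))
exp(-19 * 0.014) = exp(-0.2660) = 0.766439
a = 43.8 * (1 - 0.766439) = 10.229966
b = 1.56 / (1 + exp(-19.5 * m))
exp(-19.5 * 0.014) = exp(-0.2730) = 0.761093
b = 1.56 / (1 + 0.761093) = 0.885814
Hb / (g * T^2) = 0.77 / (9.81 * 6.3^2) = 0.77 / 389.3589 = 0.00197761
gamma_b = b - a * Hb/(g*T^2) = 0.885814 - 10.229966 * 0.00197761 = 0.865583
db = Hb / gamma_b = 0.77 / 0.865583
db = 0.8896 m

0.8896


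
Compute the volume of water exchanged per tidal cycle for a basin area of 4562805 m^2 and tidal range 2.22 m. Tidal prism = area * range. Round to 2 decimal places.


Tidal prism = Area * Tidal range
P = 4562805 * 2.22
P = 10129427.10 m^3

10129427.10


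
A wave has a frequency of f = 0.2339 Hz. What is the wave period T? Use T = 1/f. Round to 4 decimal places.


T = 1 / f
T = 1 / 0.2339
T = 4.2753 s

4.2753


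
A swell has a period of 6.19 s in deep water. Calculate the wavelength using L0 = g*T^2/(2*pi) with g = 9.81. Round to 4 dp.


L0 = g * T^2 / (2 * pi)
L0 = 9.81 * 6.19^2 / (2 * pi)
L0 = 9.81 * 38.3161 / 6.28319
L0 = 375.8809 / 6.28319
L0 = 59.8233 m

59.8233


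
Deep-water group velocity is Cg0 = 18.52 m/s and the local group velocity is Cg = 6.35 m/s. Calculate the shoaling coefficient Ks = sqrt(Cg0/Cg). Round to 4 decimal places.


Ks = sqrt(Cg0 / Cg)
Ks = sqrt(18.52 / 6.35)
Ks = sqrt(2.9165)
Ks = 1.7078

1.7078


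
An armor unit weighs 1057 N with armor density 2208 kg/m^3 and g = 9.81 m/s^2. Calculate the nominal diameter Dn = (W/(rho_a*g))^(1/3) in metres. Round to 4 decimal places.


V = W / (rho_a * g)
V = 1057 / (2208 * 9.81)
V = 1057 / 21660.48
V = 0.048799 m^3
Dn = V^(1/3) = 0.048799^(1/3)
Dn = 0.3654 m

0.3654


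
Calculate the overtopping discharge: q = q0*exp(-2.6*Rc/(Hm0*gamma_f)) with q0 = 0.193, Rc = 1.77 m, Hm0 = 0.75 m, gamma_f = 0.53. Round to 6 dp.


q = q0 * exp(-2.6 * Rc / (Hm0 * gamma_f))
Exponent = -2.6 * 1.77 / (0.75 * 0.53)
= -2.6 * 1.77 / 0.3975
= -11.577358
exp(-11.577358) = 0.000009
q = 0.193 * 0.000009
q = 0.000002 m^3/s/m

0.000002


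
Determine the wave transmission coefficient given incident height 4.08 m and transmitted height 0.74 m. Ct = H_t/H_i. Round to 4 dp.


Ct = H_t / H_i
Ct = 0.74 / 4.08
Ct = 0.1814

0.1814


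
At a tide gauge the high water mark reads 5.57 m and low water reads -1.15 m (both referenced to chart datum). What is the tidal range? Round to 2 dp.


Tidal range = High water - Low water
Tidal range = 5.57 - (-1.15)
Tidal range = 6.72 m

6.72


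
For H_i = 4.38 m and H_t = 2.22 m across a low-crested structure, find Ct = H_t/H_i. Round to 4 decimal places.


Ct = H_t / H_i
Ct = 2.22 / 4.38
Ct = 0.5068

0.5068


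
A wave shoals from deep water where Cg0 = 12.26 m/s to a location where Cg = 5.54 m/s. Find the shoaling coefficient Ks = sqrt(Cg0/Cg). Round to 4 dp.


Ks = sqrt(Cg0 / Cg)
Ks = sqrt(12.26 / 5.54)
Ks = sqrt(2.2130)
Ks = 1.4876

1.4876


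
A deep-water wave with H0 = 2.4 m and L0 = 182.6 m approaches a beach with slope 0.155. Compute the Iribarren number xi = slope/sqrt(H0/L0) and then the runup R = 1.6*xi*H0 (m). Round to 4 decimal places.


xi = slope / sqrt(H0/L0)
H0/L0 = 2.4/182.6 = 0.013143
sqrt(0.013143) = 0.114645
xi = 0.155 / 0.114645 = 1.351999
R = 1.6 * xi * H0 = 1.6 * 1.351999 * 2.4
R = 5.1917 m

5.1917


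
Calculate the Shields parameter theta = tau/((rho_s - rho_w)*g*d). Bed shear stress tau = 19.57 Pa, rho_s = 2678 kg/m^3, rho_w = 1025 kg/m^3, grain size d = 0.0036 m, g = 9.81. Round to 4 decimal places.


theta = tau / ((rho_s - rho_w) * g * d)
rho_s - rho_w = 2678 - 1025 = 1653
Denominator = 1653 * 9.81 * 0.0036 = 58.377348
theta = 19.57 / 58.377348
theta = 0.3352

0.3352


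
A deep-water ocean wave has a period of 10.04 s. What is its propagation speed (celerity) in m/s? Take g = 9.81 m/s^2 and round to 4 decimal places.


We use the deep-water celerity formula:
C = g * T / (2 * pi)
C = 9.81 * 10.04 / (2 * 3.14159...)
C = 98.492400 / 6.283185
C = 15.6756 m/s

15.6756


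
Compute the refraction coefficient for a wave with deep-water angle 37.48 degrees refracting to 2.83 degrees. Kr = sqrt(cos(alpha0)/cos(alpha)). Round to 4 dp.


Kr = sqrt(cos(alpha0) / cos(alpha))
cos(37.48) = 0.793566
cos(2.83) = 0.998780
Kr = sqrt(0.793566 / 0.998780)
Kr = sqrt(0.794535)
Kr = 0.8914

0.8914


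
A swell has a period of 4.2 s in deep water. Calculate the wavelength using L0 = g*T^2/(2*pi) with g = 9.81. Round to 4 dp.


L0 = g * T^2 / (2 * pi)
L0 = 9.81 * 4.2^2 / (2 * pi)
L0 = 9.81 * 17.6400 / 6.28319
L0 = 173.0484 / 6.28319
L0 = 27.5415 m

27.5415


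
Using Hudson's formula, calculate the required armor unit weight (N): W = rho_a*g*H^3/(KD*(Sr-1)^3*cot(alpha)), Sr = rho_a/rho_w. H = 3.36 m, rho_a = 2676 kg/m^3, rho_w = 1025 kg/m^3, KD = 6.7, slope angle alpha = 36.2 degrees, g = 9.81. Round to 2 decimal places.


Sr = rho_a / rho_w = 2676 / 1025 = 2.610732
(Sr - 1) = 1.610732
(Sr - 1)^3 = 4.178974
cot(36.2) = 1 / tan(36.2) = 1 / 0.731889 = 1.366327
Numerator = 2676 * 9.81 * 3.36^3 = 995801.8956
Denominator = 6.7 * 4.178974 * 1.366327 = 38.255950
W = 995801.8956 / 38.255950
W = 26029.99 N

26029.99


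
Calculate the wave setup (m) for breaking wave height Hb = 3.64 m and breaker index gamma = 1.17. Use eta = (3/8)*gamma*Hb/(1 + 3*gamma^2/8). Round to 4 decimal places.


eta = (3/8) * gamma * Hb / (1 + 3*gamma^2/8)
Numerator = (3/8) * 1.17 * 3.64 = 1.597050
Denominator = 1 + 3*1.17^2/8 = 1 + 0.513338 = 1.513338
eta = 1.597050 / 1.513338
eta = 1.0553 m

1.0553


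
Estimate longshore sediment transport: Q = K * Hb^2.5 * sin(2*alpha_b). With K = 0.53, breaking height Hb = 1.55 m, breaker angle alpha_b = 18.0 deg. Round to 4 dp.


Q = K * Hb^2.5 * sin(2 * alpha_b)
Hb^2.5 = 1.55^2.5 = 2.991088
sin(2 * 18.0) = sin(36.0) = 0.587785
Q = 0.53 * 2.991088 * 0.587785
Q = 0.9318 m^3/s

0.9318


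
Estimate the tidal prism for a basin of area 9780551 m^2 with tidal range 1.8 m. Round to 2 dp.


Tidal prism = Area * Tidal range
P = 9780551 * 1.8
P = 17604991.80 m^3

17604991.80


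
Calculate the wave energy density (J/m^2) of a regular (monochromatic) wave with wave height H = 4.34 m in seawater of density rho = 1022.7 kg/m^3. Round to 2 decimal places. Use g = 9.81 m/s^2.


E = (1/8) * rho * g * H^2
E = (1/8) * 1022.7 * 9.81 * 4.34^2
E = 0.125 * 1022.7 * 9.81 * 18.8356
E = 23621.46 J/m^2

23621.46


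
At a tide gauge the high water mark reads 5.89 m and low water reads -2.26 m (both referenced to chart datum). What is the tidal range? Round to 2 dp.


Tidal range = High water - Low water
Tidal range = 5.89 - (-2.26)
Tidal range = 8.15 m

8.15


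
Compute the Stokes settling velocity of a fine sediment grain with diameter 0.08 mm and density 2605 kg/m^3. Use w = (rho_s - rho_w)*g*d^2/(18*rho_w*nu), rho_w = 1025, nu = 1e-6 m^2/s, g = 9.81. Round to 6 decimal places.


w = (rho_s - rho_w) * g * d^2 / (18 * rho_w * nu)
d = 0.08 mm = 0.000080 m
rho_s - rho_w = 2605 - 1025 = 1580
Numerator = 1580 * 9.81 * (0.000080)^2 = 0.000099198720
Denominator = 18 * 1025 * 1e-6 = 0.018450
w = 0.005377 m/s

0.005377


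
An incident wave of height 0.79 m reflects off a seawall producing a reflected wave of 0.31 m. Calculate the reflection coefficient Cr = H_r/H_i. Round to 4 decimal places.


Cr = H_r / H_i
Cr = 0.31 / 0.79
Cr = 0.3924

0.3924


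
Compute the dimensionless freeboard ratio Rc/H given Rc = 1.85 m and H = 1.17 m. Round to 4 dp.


Relative freeboard = Rc / H
= 1.85 / 1.17
= 1.5812

1.5812


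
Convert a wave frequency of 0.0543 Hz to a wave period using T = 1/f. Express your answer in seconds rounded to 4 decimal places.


T = 1 / f
T = 1 / 0.0543
T = 18.4162 s

18.4162


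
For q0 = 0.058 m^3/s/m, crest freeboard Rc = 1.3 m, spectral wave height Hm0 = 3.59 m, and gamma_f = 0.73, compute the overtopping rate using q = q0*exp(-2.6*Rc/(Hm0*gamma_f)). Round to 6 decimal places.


q = q0 * exp(-2.6 * Rc / (Hm0 * gamma_f))
Exponent = -2.6 * 1.3 / (3.59 * 0.73)
= -2.6 * 1.3 / 2.6207
= -1.289732
exp(-1.289732) = 0.275345
q = 0.058 * 0.275345
q = 0.015970 m^3/s/m

0.015970


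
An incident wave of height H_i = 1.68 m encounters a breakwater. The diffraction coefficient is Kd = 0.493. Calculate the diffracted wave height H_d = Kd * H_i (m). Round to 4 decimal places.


H_d = Kd * H_i
H_d = 0.493 * 1.68
H_d = 0.8282 m

0.8282


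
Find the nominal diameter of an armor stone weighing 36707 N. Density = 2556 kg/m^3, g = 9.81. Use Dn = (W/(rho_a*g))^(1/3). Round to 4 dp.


V = W / (rho_a * g)
V = 36707 / (2556 * 9.81)
V = 36707 / 25074.36
V = 1.463926 m^3
Dn = V^(1/3) = 1.463926^(1/3)
Dn = 1.1355 m

1.1355


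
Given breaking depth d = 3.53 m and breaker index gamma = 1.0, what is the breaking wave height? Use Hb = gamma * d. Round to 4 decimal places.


Hb = gamma * d
Hb = 1.0 * 3.53
Hb = 3.5300 m

3.5300


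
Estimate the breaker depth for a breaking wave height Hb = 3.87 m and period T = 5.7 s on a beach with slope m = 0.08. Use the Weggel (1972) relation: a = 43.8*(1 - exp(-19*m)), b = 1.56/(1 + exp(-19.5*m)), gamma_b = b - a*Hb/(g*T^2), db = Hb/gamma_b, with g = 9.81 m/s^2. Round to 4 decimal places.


a = 43.8 * (1 - exp(-19 * m))
exp(-19 * 0.08) = exp(-1.5200) = 0.218712
a = 43.8 * (1 - 0.218712) = 34.220419
b = 1.56 / (1 + exp(-19.5 * m))
exp(-19.5 * 0.08) = exp(-1.5600) = 0.210136
b = 1.56 / (1 + 0.210136) = 1.289111
Hb / (g * T^2) = 3.87 / (9.81 * 5.7^2) = 3.87 / 318.7269 = 0.01214206
gamma_b = b - a * Hb/(g*T^2) = 1.289111 - 34.220419 * 0.01214206 = 0.873605
db = Hb / gamma_b = 3.87 / 0.873605
db = 4.4299 m

4.4299


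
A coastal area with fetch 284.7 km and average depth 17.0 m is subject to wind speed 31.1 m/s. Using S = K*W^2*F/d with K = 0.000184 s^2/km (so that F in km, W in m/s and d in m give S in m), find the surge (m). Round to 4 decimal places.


S = K * W^2 * F / d
W^2 = 31.1^2 = 967.21
S = 0.000184 * 967.21 * 284.7 / 17.0
Numerator = 0.000184 * 967.21 * 284.7 = 50.667102
S = 50.667102 / 17.0 = 2.9804 m

2.9804


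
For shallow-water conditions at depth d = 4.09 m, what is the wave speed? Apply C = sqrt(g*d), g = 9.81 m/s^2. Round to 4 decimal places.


Using the shallow-water approximation:
C = sqrt(g * d) = sqrt(9.81 * 4.09)
C = sqrt(40.1229)
C = 6.3343 m/s

6.3343


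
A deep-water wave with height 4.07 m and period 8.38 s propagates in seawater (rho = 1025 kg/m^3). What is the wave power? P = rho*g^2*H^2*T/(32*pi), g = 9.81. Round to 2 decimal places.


P = rho * g^2 * H^2 * T / (32 * pi)
P = 1025 * 9.81^2 * 4.07^2 * 8.38 / (32 * pi)
P = 1025 * 96.2361 * 16.5649 * 8.38 / 100.53096
P = 136205.57 W/m

136205.57


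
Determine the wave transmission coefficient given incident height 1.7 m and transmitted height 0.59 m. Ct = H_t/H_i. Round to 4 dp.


Ct = H_t / H_i
Ct = 0.59 / 1.7
Ct = 0.3471

0.3471


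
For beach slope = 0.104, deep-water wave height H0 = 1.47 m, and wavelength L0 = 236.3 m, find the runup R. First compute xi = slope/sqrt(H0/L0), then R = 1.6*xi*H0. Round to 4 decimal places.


xi = slope / sqrt(H0/L0)
H0/L0 = 1.47/236.3 = 0.006221
sqrt(0.006221) = 0.078873
xi = 0.104 / 0.078873 = 1.318580
R = 1.6 * xi * H0 = 1.6 * 1.318580 * 1.47
R = 3.1013 m

3.1013


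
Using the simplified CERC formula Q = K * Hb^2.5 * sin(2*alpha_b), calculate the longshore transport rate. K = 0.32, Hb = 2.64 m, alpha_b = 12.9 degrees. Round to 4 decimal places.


Q = K * Hb^2.5 * sin(2 * alpha_b)
Hb^2.5 = 2.64^2.5 = 11.324260
sin(2 * 12.9) = sin(25.8) = 0.435231
Q = 0.32 * 11.324260 * 0.435231
Q = 1.5772 m^3/s

1.5772


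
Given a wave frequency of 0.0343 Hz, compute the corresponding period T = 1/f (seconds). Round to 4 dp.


T = 1 / f
T = 1 / 0.0343
T = 29.1545 s

29.1545


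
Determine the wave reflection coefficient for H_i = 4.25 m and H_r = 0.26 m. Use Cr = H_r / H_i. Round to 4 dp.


Cr = H_r / H_i
Cr = 0.26 / 4.25
Cr = 0.0612

0.0612


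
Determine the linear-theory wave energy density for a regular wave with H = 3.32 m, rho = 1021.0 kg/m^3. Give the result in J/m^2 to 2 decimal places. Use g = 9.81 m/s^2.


E = (1/8) * rho * g * H^2
E = (1/8) * 1021.0 * 9.81 * 3.32^2
E = 0.125 * 1021.0 * 9.81 * 11.0224
E = 13800.06 J/m^2

13800.06


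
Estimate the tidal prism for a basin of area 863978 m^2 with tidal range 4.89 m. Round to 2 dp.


Tidal prism = Area * Tidal range
P = 863978 * 4.89
P = 4224852.42 m^3

4224852.42


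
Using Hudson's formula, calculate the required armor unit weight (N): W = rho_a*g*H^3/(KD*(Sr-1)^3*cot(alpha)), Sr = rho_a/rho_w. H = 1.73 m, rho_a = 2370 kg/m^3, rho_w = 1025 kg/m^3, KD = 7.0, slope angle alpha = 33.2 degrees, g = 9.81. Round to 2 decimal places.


Sr = rho_a / rho_w = 2370 / 1025 = 2.312195
(Sr - 1) = 1.312195
(Sr - 1)^3 = 2.259411
cot(33.2) = 1 / tan(33.2) = 1 / 0.654382 = 1.528160
Numerator = 2370 * 9.81 * 1.73^3 = 120380.3669
Denominator = 7.0 * 2.259411 * 1.528160 = 24.169194
W = 120380.3669 / 24.169194
W = 4980.74 N

4980.74


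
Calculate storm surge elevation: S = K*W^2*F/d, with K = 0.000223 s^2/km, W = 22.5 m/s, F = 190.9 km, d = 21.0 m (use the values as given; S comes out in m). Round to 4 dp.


S = K * W^2 * F / d
W^2 = 22.5^2 = 506.25
S = 0.000223 * 506.25 * 190.9 / 21.0
Numerator = 0.000223 * 506.25 * 190.9 = 21.551417
S = 21.551417 / 21.0 = 1.0263 m

1.0263


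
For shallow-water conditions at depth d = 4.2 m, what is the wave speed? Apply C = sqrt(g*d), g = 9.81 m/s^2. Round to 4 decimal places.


Using the shallow-water approximation:
C = sqrt(g * d) = sqrt(9.81 * 4.2)
C = sqrt(41.2020)
C = 6.4189 m/s

6.4189


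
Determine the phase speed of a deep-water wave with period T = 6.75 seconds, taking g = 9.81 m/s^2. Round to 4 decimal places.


We use the deep-water celerity formula:
C = g * T / (2 * pi)
C = 9.81 * 6.75 / (2 * 3.14159...)
C = 66.217500 / 6.283185
C = 10.5388 m/s

10.5388


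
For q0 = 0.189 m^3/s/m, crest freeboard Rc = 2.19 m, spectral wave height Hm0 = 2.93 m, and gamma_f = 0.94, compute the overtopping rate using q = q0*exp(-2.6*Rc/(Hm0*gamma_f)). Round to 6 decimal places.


q = q0 * exp(-2.6 * Rc / (Hm0 * gamma_f))
Exponent = -2.6 * 2.19 / (2.93 * 0.94)
= -2.6 * 2.19 / 2.7542
= -2.067388
exp(-2.067388) = 0.126516
q = 0.189 * 0.126516
q = 0.023911 m^3/s/m

0.023911


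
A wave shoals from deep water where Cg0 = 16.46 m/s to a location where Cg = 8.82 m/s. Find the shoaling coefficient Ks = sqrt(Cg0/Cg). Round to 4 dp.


Ks = sqrt(Cg0 / Cg)
Ks = sqrt(16.46 / 8.82)
Ks = sqrt(1.8662)
Ks = 1.3661

1.3661


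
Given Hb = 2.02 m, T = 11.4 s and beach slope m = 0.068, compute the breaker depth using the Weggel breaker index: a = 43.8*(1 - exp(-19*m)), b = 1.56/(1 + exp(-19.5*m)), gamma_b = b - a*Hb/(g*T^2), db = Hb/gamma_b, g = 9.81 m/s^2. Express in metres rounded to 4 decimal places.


a = 43.8 * (1 - exp(-19 * m))
exp(-19 * 0.068) = exp(-1.2920) = 0.274721
a = 43.8 * (1 - 0.274721) = 31.767229
b = 1.56 / (1 + exp(-19.5 * m))
exp(-19.5 * 0.068) = exp(-1.3260) = 0.265537
b = 1.56 / (1 + 0.265537) = 1.232678
Hb / (g * T^2) = 2.02 / (9.81 * 11.4^2) = 2.02 / 1274.9076 = 0.00158443
gamma_b = b - a * Hb/(g*T^2) = 1.232678 - 31.767229 * 0.00158443 = 1.182345
db = Hb / gamma_b = 2.02 / 1.182345
db = 1.7085 m

1.7085


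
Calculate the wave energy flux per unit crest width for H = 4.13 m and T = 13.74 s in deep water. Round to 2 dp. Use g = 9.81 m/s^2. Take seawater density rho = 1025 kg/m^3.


P = rho * g^2 * H^2 * T / (32 * pi)
P = 1025 * 9.81^2 * 4.13^2 * 13.74 / (32 * pi)
P = 1025 * 96.2361 * 17.0569 * 13.74 / 100.53096
P = 229958.18 W/m

229958.18


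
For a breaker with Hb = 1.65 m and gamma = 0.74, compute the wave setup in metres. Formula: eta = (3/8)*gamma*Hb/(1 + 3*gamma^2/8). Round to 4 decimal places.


eta = (3/8) * gamma * Hb / (1 + 3*gamma^2/8)
Numerator = (3/8) * 0.74 * 1.65 = 0.457875
Denominator = 1 + 3*0.74^2/8 = 1 + 0.205350 = 1.205350
eta = 0.457875 / 1.205350
eta = 0.3799 m

0.3799


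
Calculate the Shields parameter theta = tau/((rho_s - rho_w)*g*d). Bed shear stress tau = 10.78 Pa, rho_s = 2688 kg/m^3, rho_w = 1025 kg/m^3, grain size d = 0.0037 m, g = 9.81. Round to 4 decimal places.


theta = tau / ((rho_s - rho_w) * g * d)
rho_s - rho_w = 2688 - 1025 = 1663
Denominator = 1663 * 9.81 * 0.0037 = 60.361911
theta = 10.78 / 60.361911
theta = 0.1786

0.1786


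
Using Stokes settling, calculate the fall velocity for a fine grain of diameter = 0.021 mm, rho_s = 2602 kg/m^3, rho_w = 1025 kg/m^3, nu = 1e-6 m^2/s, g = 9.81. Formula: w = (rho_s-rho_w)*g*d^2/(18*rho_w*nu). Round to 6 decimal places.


w = (rho_s - rho_w) * g * d^2 / (18 * rho_w * nu)
d = 0.021 mm = 0.000021 m
rho_s - rho_w = 2602 - 1025 = 1577
Numerator = 1577 * 9.81 * (0.000021)^2 = 0.000006822433
Denominator = 18 * 1025 * 1e-6 = 0.018450
w = 0.000370 m/s

0.000370


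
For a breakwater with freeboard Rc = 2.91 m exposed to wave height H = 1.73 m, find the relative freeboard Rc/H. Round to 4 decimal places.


Relative freeboard = Rc / H
= 2.91 / 1.73
= 1.6821

1.6821


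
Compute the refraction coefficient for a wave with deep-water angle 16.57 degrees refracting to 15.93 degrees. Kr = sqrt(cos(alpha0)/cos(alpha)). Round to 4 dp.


Kr = sqrt(cos(alpha0) / cos(alpha))
cos(16.57) = 0.958472
cos(15.93) = 0.961598
Kr = sqrt(0.958472 / 0.961598)
Kr = sqrt(0.996749)
Kr = 0.9984

0.9984


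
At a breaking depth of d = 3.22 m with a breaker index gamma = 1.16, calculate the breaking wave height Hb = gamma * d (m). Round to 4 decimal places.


Hb = gamma * d
Hb = 1.16 * 3.22
Hb = 3.7352 m

3.7352


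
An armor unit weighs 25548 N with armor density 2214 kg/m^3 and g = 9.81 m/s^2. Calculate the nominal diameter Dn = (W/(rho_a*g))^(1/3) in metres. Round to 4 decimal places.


V = W / (rho_a * g)
V = 25548 / (2214 * 9.81)
V = 25548 / 21719.34
V = 1.176279 m^3
Dn = V^(1/3) = 1.176279^(1/3)
Dn = 1.0556 m

1.0556


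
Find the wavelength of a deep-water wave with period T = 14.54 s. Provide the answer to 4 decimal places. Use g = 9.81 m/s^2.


L0 = g * T^2 / (2 * pi)
L0 = 9.81 * 14.54^2 / (2 * pi)
L0 = 9.81 * 211.4116 / 6.28319
L0 = 2073.9478 / 6.28319
L0 = 330.0790 m

330.0790


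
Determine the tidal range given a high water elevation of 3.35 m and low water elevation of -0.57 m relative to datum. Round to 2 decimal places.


Tidal range = High water - Low water
Tidal range = 3.35 - (-0.57)
Tidal range = 3.92 m

3.92


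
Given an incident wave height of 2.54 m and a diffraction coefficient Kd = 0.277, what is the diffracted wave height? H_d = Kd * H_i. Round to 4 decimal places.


H_d = Kd * H_i
H_d = 0.277 * 2.54
H_d = 0.7036 m

0.7036


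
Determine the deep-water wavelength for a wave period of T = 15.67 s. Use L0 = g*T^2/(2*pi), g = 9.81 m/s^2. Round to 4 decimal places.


L0 = g * T^2 / (2 * pi)
L0 = 9.81 * 15.67^2 / (2 * pi)
L0 = 9.81 * 245.5489 / 6.28319
L0 = 2408.8347 / 6.28319
L0 = 383.3780 m

383.3780


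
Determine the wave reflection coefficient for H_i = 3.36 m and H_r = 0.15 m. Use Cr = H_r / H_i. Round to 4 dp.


Cr = H_r / H_i
Cr = 0.15 / 3.36
Cr = 0.0446

0.0446


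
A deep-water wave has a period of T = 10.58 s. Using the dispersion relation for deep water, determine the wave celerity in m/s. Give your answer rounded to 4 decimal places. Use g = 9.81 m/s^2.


We use the deep-water celerity formula:
C = g * T / (2 * pi)
C = 9.81 * 10.58 / (2 * 3.14159...)
C = 103.789800 / 6.283185
C = 16.5187 m/s

16.5187


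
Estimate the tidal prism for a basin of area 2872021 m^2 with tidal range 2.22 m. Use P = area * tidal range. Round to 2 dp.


Tidal prism = Area * Tidal range
P = 2872021 * 2.22
P = 6375886.62 m^3

6375886.62


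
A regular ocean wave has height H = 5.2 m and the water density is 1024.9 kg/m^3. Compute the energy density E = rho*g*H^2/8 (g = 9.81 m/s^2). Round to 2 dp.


E = (1/8) * rho * g * H^2
E = (1/8) * 1024.9 * 9.81 * 5.2^2
E = 0.125 * 1024.9 * 9.81 * 27.0400
E = 33983.43 J/m^2

33983.43


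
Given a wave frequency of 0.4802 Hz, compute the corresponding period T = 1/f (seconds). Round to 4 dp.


T = 1 / f
T = 1 / 0.4802
T = 2.0825 s

2.0825


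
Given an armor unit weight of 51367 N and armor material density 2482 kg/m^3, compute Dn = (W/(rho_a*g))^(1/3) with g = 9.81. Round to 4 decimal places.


V = W / (rho_a * g)
V = 51367 / (2482 * 9.81)
V = 51367 / 24348.42
V = 2.109665 m^3
Dn = V^(1/3) = 2.109665^(1/3)
Dn = 1.2825 m

1.2825


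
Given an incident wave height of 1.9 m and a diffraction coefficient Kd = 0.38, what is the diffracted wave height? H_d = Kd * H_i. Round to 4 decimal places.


H_d = Kd * H_i
H_d = 0.38 * 1.9
H_d = 0.7220 m

0.7220


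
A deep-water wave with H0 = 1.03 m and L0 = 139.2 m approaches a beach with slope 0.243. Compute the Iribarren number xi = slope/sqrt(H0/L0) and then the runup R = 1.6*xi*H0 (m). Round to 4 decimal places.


xi = slope / sqrt(H0/L0)
H0/L0 = 1.03/139.2 = 0.007399
sqrt(0.007399) = 0.086020
xi = 0.243 / 0.086020 = 2.824927
R = 1.6 * xi * H0 = 1.6 * 2.824927 * 1.03
R = 4.6555 m

4.6555


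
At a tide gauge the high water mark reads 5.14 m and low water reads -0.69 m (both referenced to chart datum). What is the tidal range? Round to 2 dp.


Tidal range = High water - Low water
Tidal range = 5.14 - (-0.69)
Tidal range = 5.83 m

5.83


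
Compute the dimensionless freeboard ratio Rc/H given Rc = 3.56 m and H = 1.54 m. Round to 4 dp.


Relative freeboard = Rc / H
= 3.56 / 1.54
= 2.3117

2.3117


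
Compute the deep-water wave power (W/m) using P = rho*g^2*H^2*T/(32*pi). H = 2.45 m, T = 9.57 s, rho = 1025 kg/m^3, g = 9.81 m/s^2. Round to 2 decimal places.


P = rho * g^2 * H^2 * T / (32 * pi)
P = 1025 * 9.81^2 * 2.45^2 * 9.57 / (32 * pi)
P = 1025 * 96.2361 * 6.0025 * 9.57 / 100.53096
P = 56364.56 W/m

56364.56


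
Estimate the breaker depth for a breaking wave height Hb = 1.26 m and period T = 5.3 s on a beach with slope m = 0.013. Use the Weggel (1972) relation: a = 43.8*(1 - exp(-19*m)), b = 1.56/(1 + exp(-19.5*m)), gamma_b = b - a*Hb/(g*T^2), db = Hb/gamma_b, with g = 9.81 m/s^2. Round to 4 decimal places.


a = 43.8 * (1 - exp(-19 * m))
exp(-19 * 0.013) = exp(-0.2470) = 0.781141
a = 43.8 * (1 - 0.781141) = 9.586038
b = 1.56 / (1 + exp(-19.5 * m))
exp(-19.5 * 0.013) = exp(-0.2535) = 0.776080
b = 1.56 / (1 + 0.776080) = 0.878339
Hb / (g * T^2) = 1.26 / (9.81 * 5.3^2) = 1.26 / 275.5629 = 0.00457246
gamma_b = b - a * Hb/(g*T^2) = 0.878339 - 9.586038 * 0.00457246 = 0.834507
db = Hb / gamma_b = 1.26 / 0.834507
db = 1.5099 m

1.5099


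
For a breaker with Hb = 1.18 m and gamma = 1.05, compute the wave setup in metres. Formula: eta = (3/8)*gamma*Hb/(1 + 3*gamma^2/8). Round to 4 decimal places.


eta = (3/8) * gamma * Hb / (1 + 3*gamma^2/8)
Numerator = (3/8) * 1.05 * 1.18 = 0.464625
Denominator = 1 + 3*1.05^2/8 = 1 + 0.413438 = 1.413438
eta = 0.464625 / 1.413438
eta = 0.3287 m

0.3287


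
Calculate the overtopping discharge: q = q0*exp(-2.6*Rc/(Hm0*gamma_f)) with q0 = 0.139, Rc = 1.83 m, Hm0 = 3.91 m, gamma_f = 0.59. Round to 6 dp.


q = q0 * exp(-2.6 * Rc / (Hm0 * gamma_f))
Exponent = -2.6 * 1.83 / (3.91 * 0.59)
= -2.6 * 1.83 / 2.3069
= -2.062508
exp(-2.062508) = 0.127135
q = 0.139 * 0.127135
q = 0.017672 m^3/s/m

0.017672


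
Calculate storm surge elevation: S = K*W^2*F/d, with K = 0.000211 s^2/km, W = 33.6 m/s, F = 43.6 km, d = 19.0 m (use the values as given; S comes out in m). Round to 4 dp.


S = K * W^2 * F / d
W^2 = 33.6^2 = 1128.96
S = 0.000211 * 1128.96 * 43.6 / 19.0
Numerator = 0.000211 * 1128.96 * 43.6 = 10.385980
S = 10.385980 / 19.0 = 0.5466 m

0.5466


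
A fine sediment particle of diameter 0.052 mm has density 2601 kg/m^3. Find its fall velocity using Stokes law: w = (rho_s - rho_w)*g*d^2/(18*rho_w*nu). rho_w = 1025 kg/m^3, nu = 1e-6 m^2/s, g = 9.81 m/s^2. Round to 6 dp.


w = (rho_s - rho_w) * g * d^2 / (18 * rho_w * nu)
d = 0.052 mm = 0.000052 m
rho_s - rho_w = 2601 - 1025 = 1576
Numerator = 1576 * 9.81 * (0.000052)^2 = 0.000041805354
Denominator = 18 * 1025 * 1e-6 = 0.018450
w = 0.002266 m/s

0.002266


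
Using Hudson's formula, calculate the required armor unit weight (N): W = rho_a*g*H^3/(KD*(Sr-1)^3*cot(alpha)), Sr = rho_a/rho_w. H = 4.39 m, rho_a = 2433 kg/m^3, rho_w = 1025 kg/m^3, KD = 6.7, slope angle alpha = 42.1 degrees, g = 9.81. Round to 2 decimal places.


Sr = rho_a / rho_w = 2433 / 1025 = 2.373659
(Sr - 1) = 1.373659
(Sr - 1)^3 = 2.592008
cot(42.1) = 1 / tan(42.1) = 1 / 0.903569 = 1.106722
Numerator = 2433 * 9.81 * 4.39^3 = 2019317.8163
Denominator = 6.7 * 2.592008 * 1.106722 = 19.219836
W = 2019317.8163 / 19.219836
W = 105064.26 N

105064.26


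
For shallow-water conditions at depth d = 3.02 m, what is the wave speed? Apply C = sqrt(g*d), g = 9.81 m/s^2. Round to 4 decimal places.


Using the shallow-water approximation:
C = sqrt(g * d) = sqrt(9.81 * 3.02)
C = sqrt(29.6262)
C = 5.4430 m/s

5.4430
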